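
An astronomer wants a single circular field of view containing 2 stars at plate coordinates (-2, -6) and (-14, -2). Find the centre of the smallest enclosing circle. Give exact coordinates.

(-8, -4)

The smallest circle enclosing two points has them as diameter endpoints.
Centre = midpoint = (-8, -4); r² = |(-2, -6)−(-14, -2)|²/4 = 160/4 = 40.
Centre = (-8, -4).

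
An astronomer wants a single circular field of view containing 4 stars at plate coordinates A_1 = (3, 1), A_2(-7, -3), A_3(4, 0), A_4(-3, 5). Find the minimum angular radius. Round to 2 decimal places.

5.77

The minimum enclosing circle of a finite set is fixed by two of the points (as a diameter) or three (as a circumcircle).
The minimum enclosing circle is determined by three boundary points: A_2, A_3, A_4.
Their circumcentre is (-33/19, -12/19) with r² = 12025/361.
The farthest remaining point A_1 is at distance² 9061/361 ≤ 12025/361.
r = √(12025/361) ≈ 5.77.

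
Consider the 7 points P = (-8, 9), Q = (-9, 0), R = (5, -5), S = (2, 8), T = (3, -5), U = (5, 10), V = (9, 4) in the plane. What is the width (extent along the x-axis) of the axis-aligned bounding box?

max x = 9, min x = -9, so width = 18.

18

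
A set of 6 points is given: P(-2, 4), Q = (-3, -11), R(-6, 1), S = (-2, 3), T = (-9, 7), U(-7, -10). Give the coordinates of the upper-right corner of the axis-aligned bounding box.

x-range [-9, -2], y-range [-11, 7].
The upper-right corner is (-2, 7).

(-2, 7)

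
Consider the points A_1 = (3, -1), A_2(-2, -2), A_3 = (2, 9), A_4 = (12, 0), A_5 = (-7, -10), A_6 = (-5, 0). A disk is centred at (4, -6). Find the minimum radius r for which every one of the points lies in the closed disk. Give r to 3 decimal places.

The required radius is the distance from (4, -6) to the farthest point.
Squared distances: 26, 52, 229, 100, 137, 117.
Maximum is 229, attained at A_3.
r = √229 ≈ 15.133.

15.133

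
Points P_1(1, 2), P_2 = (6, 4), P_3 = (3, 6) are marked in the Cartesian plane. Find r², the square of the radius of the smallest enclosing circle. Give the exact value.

Side lengths²: P_1P_2² = 29, P_1P_3² = 20, P_2P_3² = 13.
Since P_1P_2² = 29 < 20 + 13 = 33, the triangle is acute, so the smallest enclosing circle is the circumcircle.
Circumcentre = (3.375, 3.3125), r² = 7.36328125.

7.36328125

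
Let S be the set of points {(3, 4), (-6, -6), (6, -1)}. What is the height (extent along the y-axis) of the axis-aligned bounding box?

10

max y = 4, min y = -6, so height = 10.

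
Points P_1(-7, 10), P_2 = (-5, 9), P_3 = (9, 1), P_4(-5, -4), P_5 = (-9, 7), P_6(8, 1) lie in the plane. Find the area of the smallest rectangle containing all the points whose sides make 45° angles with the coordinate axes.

237.5

In coordinates u = x + y, v = x − y the rectangle is axis-aligned; the map (x,y)→(u,v) scales areas by 2.
u-values: 3, 4, 10, -9, -2, 9; range = 10 − (-9) = 19.
v-values: -17, -14, 8, -1, -16, 7; range = 8 − (-17) = 25.
Area = (19 × 25) / 2 = 237.5.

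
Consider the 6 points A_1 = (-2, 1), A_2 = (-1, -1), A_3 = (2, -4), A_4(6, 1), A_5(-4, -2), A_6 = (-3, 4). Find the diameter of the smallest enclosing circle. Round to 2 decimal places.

The minimum enclosing circle is determined by three boundary points: A_4, A_5, A_6.
Their circumcentre is (29/38, 11/38) with r² = 20165/722.
The farthest remaining point A_3 is at distance² 14389/722 ≤ 20165/722.
Diameter = 2r = 2√(20165/722) ≈ 10.57.

10.57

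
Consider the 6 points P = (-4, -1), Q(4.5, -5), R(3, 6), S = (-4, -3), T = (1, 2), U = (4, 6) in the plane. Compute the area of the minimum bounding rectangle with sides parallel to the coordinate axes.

x ranges over [-4, 4.5], width 8.5.
y ranges over [-5, 6], height 11.
Area = 8.5 × 11 = 93.5.

93.5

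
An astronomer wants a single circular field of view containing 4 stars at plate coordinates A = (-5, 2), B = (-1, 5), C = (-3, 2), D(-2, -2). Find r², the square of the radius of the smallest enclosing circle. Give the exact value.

12.5

By Welzl's lemma the MEC is supported by two points (diametrically opposite) or three points (on a circumcircle).
The farthest pair is B–D with squared distance 50. The circle on this segment as diameter has centre (-1.5, 1.5) and r² = 50/4 = 12.5.
Check A: distance² to centre = 12.5 ≤ 12.5, so it lies inside.
All remaining points lie in this disk, and no smaller disk contains both endpoints, so this is the minimum enclosing circle.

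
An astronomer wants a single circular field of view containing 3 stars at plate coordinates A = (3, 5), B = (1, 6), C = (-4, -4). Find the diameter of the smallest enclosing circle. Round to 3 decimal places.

11.402

Side lengths²: AB² = 5, AC² = 130, BC² = 125.
Since AC² = 130 ≥ 125 + 5 = 130, the angle opposite AC is not acute, so the smallest enclosing circle has AC as diameter.
Centre = midpoint of AC = (-0.5, 0.5), r² = 130/4 = 32.5.
Diameter = 2r = 2√(32.5) ≈ 11.402.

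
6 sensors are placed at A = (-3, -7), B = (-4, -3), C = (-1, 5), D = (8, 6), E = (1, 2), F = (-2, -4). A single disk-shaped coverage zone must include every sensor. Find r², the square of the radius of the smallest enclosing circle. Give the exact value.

72.5

A smallest enclosing disk is always determined by at most three of the input points on its boundary.
The farthest pair is A–D with squared distance 290. The circle on this segment as diameter has centre (2.5, -0.5) and r² = 290/4 = 72.5.
Check B: distance² to centre = 48.5 ≤ 72.5, so it lies inside.
All remaining points lie in this disk, and no smaller disk contains both endpoints, so this is the minimum enclosing circle.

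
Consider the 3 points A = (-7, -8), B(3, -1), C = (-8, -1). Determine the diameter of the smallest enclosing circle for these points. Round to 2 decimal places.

12.33

Side lengths²: AB² = 149, AC² = 50, BC² = 121.
Since AB² = 149 < 121 + 50 = 171, the triangle is acute, so the smallest enclosing circle is the circumcircle.
Circumcentre = (-2.5, -53/14), r² = 3725/98.
Diameter = 2r = 2√(3725/98) ≈ 12.33.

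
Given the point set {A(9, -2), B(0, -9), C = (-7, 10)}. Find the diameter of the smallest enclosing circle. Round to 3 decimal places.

Side lengths²: AB² = 130, AC² = 400, BC² = 410.
Since BC² = 410 < 400 + 130 = 530, the triangle is acute, so the smallest enclosing circle is the circumcircle.
Circumcentre = (-10/11, 16/11), r² = 13325/121.
Diameter = 2r = 2√(13325/121) ≈ 20.988.

20.988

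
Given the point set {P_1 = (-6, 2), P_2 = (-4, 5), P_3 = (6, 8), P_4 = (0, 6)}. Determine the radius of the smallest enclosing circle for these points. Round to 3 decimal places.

The minimum enclosing circle of a finite set is fixed by two of the points (as a diameter) or three (as a circumcircle).
The farthest pair is P_1–P_3 with squared distance 180. The circle on this segment as diameter has centre (0, 5) and r² = 180/4 = 45.
Check P_2: distance² to centre = 16 ≤ 45, so it lies inside.
All remaining points lie in this disk, and no smaller disk contains both endpoints, so this is the minimum enclosing circle.
r = √45 ≈ 6.708.

6.708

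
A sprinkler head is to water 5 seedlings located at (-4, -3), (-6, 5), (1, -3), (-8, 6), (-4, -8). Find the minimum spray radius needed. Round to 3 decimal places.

7.280

The farthest pair is (-8, 6)–(-4, -8) with squared distance 212. The circle on this segment as diameter has centre (-6, -1) and r² = 212/4 = 53.
Check (-4, -3): distance² to centre = 8 ≤ 53, so it lies inside.
All remaining points lie in this disk, and no smaller disk contains both endpoints, so this is the minimum enclosing circle.
r = √53 ≈ 7.280.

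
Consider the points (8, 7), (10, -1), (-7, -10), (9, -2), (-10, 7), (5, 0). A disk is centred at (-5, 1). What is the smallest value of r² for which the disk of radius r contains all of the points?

The required radius is the distance from (-5, 1) to the farthest point.
Squared distances: 205, 229, 125, 205, 61, 101.
Maximum is 229, attained at (10, -1).

229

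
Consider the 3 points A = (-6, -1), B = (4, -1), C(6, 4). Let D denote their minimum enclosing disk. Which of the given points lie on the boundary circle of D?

Side lengths²: AB² = 100, AC² = 169, BC² = 29.
Since AC² = 169 ≥ 100 + 29 = 129, the angle opposite AC is not acute, so the smallest enclosing circle has AC as diameter.
Centre = midpoint of AC = (0, 1.5), r² = 169/4 = 42.25.
The points at distance exactly r from the centre are A, C — 2 points.

A, C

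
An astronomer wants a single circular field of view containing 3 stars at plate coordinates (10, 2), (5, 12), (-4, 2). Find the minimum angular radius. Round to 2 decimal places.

Call the three points A, B, C in the order given.
Side lengths²: AB² = 125, AC² = 196, BC² = 181.
Since AC² = 196 < 181 + 125 = 306, the triangle is acute, so the smallest enclosing circle is the circumcircle.
Circumcentre = (3, 4.75), r² = 56.5625.
r = √(56.5625) ≈ 7.52.

7.52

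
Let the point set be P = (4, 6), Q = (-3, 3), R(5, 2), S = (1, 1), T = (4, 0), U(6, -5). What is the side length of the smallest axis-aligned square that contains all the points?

The bounding box has width 9 and height 11.
An axis-aligned square enclosing the set must have side ≥ max(width, height).
So the minimum side is max(9, 11) = 11.

11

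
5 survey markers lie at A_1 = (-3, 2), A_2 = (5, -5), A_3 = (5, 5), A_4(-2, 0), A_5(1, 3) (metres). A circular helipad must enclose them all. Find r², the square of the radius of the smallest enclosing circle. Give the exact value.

32.22265625

By Welzl's lemma the MEC is supported by two points (diametrically opposite) or three points (on a circumcircle).
The minimum enclosing circle is determined by three boundary points: A_1, A_2, A_3.
Their circumcentre is (2.3125, 0) with r² = 32.22265625.
The farthest remaining point A_4 is at distance² 18.59765625 ≤ 32.22265625.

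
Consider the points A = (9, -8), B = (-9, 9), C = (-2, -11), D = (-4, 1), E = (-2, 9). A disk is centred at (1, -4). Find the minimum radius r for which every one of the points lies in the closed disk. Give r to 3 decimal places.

16.401

The required radius is the distance from (1, -4) to the farthest point.
Squared distances: 80, 269, 58, 50, 178.
Maximum is 269, attained at B.
r = √269 ≈ 16.401.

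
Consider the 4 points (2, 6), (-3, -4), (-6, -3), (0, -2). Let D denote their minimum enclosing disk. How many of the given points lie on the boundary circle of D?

2

A smallest enclosing disk is always determined by at most three of the input points on its boundary.
The farthest pair is (2, 6)–(-6, -3) with squared distance 145. The circle on this segment as diameter has centre (-2, 1.5) and r² = 145/4 = 36.25.
Check (-3, -4): distance² to centre = 31.25 ≤ 36.25, so it lies inside.
All remaining points lie in this disk, and no smaller disk contains both endpoints, so this is the minimum enclosing circle.
The points at distance exactly r from the centre are (2, 6), (-6, -3) — 2 points.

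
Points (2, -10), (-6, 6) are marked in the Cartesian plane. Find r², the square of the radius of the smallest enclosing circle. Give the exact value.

80

The smallest circle enclosing two points has them as diameter endpoints.
Centre = midpoint = (-2, -2); r² = |(2, -10)−(-6, 6)|²/4 = 320/4 = 80.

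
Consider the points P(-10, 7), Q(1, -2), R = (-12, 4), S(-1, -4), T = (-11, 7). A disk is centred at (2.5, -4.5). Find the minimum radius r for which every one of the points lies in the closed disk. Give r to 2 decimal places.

17.73

The required radius is the distance from (2.5, -4.5) to the farthest point.
Squared distances: 288.5, 8.5, 282.5, 12.5, 314.5.
Maximum is 314.5, attained at T.
r = √(314.5) ≈ 17.73.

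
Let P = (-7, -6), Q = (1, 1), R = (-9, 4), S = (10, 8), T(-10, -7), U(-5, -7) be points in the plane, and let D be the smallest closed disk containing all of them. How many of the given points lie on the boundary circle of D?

2

By Welzl's lemma the MEC is supported by two points (diametrically opposite) or three points (on a circumcircle).
The farthest pair is S–T with squared distance 625. The circle on this segment as diameter has centre (0, 0.5) and r² = 625/4 = 156.25.
Check P: distance² to centre = 91.25 ≤ 156.25, so it lies inside.
All remaining points lie in this disk, and no smaller disk contains both endpoints, so this is the minimum enclosing circle.
The points at distance exactly r from the centre are S, T — 2 points.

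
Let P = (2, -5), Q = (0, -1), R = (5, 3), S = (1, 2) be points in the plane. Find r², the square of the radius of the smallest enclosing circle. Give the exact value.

By Welzl's lemma the MEC is supported by two points (diametrically opposite) or three points (on a circumcircle).
The farthest pair is P–R with squared distance 73. The circle on this segment as diameter has centre (3.5, -1) and r² = 73/4 = 18.25.
Check Q: distance² to centre = 12.25 ≤ 18.25, so it lies inside.
All remaining points lie in this disk, and no smaller disk contains both endpoints, so this is the minimum enclosing circle.

18.25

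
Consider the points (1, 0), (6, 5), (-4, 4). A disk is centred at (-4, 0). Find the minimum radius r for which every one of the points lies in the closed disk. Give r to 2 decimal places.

11.18

The required radius is the distance from (-4, 0) to the farthest point.
Squared distances: 25, 125, 16.
Maximum is 125, attained at (6, 5).
r = √125 ≈ 11.18.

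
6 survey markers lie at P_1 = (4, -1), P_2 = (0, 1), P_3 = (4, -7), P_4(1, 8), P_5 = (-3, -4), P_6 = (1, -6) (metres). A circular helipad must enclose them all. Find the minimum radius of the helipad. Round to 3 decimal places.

7.649

The farthest pair is P_3–P_4 with squared distance 234. The circle on this segment as diameter has centre (2.5, 0.5) and r² = 234/4 = 58.5.
Check P_1: distance² to centre = 4.5 ≤ 58.5, so it lies inside.
All remaining points lie in this disk, and no smaller disk contains both endpoints, so this is the minimum enclosing circle.
r = √(58.5) ≈ 7.649.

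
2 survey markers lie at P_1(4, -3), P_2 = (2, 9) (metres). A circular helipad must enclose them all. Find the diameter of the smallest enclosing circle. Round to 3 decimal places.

12.166

The smallest circle enclosing two points has them as diameter endpoints.
Centre = midpoint = (3, 3); r² = |P_1P_2|²/4 = 148/4 = 37.
Diameter = 2r = 2√37 ≈ 12.166.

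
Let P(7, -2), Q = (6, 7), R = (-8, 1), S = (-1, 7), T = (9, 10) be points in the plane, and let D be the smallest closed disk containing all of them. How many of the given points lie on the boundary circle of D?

3

The minimum enclosing circle is determined by three boundary points: P, R, T.
Their circumcentre is (20/31, 162/31) with r² = 88985/961.
The farthest remaining point Q is at distance² 30581/961 ≤ 88985/961.
The points at distance exactly r from the centre are P, R, T — 3 points.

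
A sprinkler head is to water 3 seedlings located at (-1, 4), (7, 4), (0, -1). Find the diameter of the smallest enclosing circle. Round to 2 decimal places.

Call the three points A, B, C in the order given.
Side lengths²: AB² = 64, AC² = 26, BC² = 74.
Since BC² = 74 < 64 + 26 = 90, the triangle is acute, so the smallest enclosing circle is the circumcircle.
Circumcentre = (3, 2.2), r² = 19.24.
Diameter = 2r = 2√(19.24) ≈ 8.77.

8.77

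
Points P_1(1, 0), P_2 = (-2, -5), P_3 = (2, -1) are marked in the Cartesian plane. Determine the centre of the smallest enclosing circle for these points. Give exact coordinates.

Side lengths²: P_1P_2² = 34, P_1P_3² = 2, P_2P_3² = 32.
Since P_1P_2² = 34 ≥ 32 + 2 = 34, the angle opposite P_1P_2 is not acute, so the smallest enclosing circle has P_1P_2 as diameter.
Centre = midpoint of P_1P_2 = (-0.5, -2.5), r² = 34/4 = 8.5.
Centre = (-0.5, -2.5).

(-0.5, -2.5)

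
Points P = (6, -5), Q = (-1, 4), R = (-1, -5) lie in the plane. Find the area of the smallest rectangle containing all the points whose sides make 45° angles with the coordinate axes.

72

In coordinates u = x + y, v = x − y the rectangle is axis-aligned; the map (x,y)→(u,v) scales areas by 2.
u-values: 1, 3, -6; range = 3 − (-6) = 9.
v-values: 11, -5, 4; range = 11 − (-5) = 16.
Area = (9 × 16) / 2 = 72.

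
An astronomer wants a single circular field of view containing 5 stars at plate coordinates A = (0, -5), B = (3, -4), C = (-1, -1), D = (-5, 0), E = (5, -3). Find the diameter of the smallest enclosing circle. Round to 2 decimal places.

The farthest pair is D–E with squared distance 109. The circle on this segment as diameter has centre (0, -1.5) and r² = 109/4 = 27.25.
Check A: distance² to centre = 12.25 ≤ 27.25, so it lies inside.
All remaining points lie in this disk, and no smaller disk contains both endpoints, so this is the minimum enclosing circle.
Diameter = 2r = 2√(27.25) ≈ 10.44.

10.44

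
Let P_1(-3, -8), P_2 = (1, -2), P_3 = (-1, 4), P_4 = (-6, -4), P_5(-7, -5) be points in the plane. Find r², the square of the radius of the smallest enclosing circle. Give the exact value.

37

A smallest enclosing disk is always determined by at most three of the input points on its boundary.
The farthest pair is P_1–P_3 with squared distance 148. The circle on this segment as diameter has centre (-2, -2) and r² = 148/4 = 37.
Check P_2: distance² to centre = 9 ≤ 37, so it lies inside.
All remaining points lie in this disk, and no smaller disk contains both endpoints, so this is the minimum enclosing circle.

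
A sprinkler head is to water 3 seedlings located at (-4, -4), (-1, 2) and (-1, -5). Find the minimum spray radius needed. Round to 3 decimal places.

Call the three points A, B, C in the order given.
Side lengths²: AB² = 45, AC² = 10, BC² = 49.
Since BC² = 49 < 45 + 10 = 55, the triangle is acute, so the smallest enclosing circle is the circumcircle.
Circumcentre = (-1.5, -1.5), r² = 12.5.
r = √(12.5) ≈ 3.536.

3.536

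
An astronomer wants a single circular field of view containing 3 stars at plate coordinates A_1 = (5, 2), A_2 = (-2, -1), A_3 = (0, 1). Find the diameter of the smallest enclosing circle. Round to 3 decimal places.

Side lengths²: A_1A_2² = 58, A_1A_3² = 26, A_2A_3² = 8.
Since A_1A_2² = 58 ≥ 26 + 8 = 34, the angle opposite A_1A_2 is not acute, so the smallest enclosing circle has A_1A_2 as diameter.
Centre = midpoint of A_1A_2 = (1.5, 0.5), r² = 58/4 = 14.5.
Diameter = 2r = 2√(14.5) ≈ 7.616.

7.616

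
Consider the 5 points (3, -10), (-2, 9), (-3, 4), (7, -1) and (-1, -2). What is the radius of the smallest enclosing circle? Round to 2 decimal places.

The minimum enclosing circle of a finite set is fixed by two of the points (as a diameter) or three (as a circumcircle).
The farthest pair is (3, -10)–(-2, 9) with squared distance 386. The circle on this segment as diameter has centre (0.5, -0.5) and r² = 386/4 = 96.5.
Check (-3, 4): distance² to centre = 32.5 ≤ 96.5, so it lies inside.
All remaining points lie in this disk, and no smaller disk contains both endpoints, so this is the minimum enclosing circle.
r = √(96.5) ≈ 9.82.

9.82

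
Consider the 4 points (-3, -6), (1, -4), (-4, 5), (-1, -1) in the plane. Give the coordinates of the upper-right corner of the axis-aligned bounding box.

x-range [-4, 1], y-range [-6, 5].
The upper-right corner is (1, 5).

(1, 5)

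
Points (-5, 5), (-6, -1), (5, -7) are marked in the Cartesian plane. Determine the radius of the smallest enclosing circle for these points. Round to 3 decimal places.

7.810

Call the three points A, B, C in the order given.
Side lengths²: AB² = 37, AC² = 244, BC² = 157.
Since AC² = 244 ≥ 157 + 37 = 194, the angle opposite AC is not acute, so the smallest enclosing circle has AC as diameter.
Centre = midpoint of AC = (0, -1), r² = 244/4 = 61.
r = √61 ≈ 7.810.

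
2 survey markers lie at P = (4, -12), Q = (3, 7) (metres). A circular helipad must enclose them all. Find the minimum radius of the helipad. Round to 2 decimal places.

The smallest circle enclosing two points has them as diameter endpoints.
Centre = midpoint = (3.5, -2.5); r² = |PQ|²/4 = 362/4 = 90.5.
r = √(90.5) ≈ 9.51.

9.51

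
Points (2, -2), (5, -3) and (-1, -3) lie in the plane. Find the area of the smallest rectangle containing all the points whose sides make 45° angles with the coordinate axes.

18

In coordinates u = x + y, v = x − y the rectangle is axis-aligned; the map (x,y)→(u,v) scales areas by 2.
u-values: 0, 2, -4; range = 2 − (-4) = 6.
v-values: 4, 8, 2; range = 8 − 2 = 6.
Area = (6 × 6) / 2 = 18.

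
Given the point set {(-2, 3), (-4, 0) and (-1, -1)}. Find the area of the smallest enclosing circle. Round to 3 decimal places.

14.345

Call the three points A, B, C in the order given.
Side lengths²: AB² = 13, AC² = 17, BC² = 10.
Since AC² = 17 < 13 + 10 = 23, the triangle is acute, so the smallest enclosing circle is the circumcircle.
Circumcentre = (-45/22, 19/22), r² = 1105/242.
Area = π·r² = π·1105/242 ≈ 14.345.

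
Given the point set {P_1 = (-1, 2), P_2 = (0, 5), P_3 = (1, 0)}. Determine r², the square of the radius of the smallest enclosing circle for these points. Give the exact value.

6.5

Side lengths²: P_1P_2² = 10, P_1P_3² = 8, P_2P_3² = 26.
Since P_2P_3² = 26 ≥ 10 + 8 = 18, the angle opposite P_2P_3 is not acute, so the smallest enclosing circle has P_2P_3 as diameter.
Centre = midpoint of P_2P_3 = (0.5, 2.5), r² = 26/4 = 6.5.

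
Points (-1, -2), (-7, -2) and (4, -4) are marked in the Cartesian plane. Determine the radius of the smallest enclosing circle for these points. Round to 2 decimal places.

5.59

Call the three points A, B, C in the order given.
Side lengths²: AB² = 36, AC² = 29, BC² = 125.
Since BC² = 125 ≥ 36 + 29 = 65, the angle opposite BC is not acute, so the smallest enclosing circle has BC as diameter.
Centre = midpoint of BC = (-1.5, -3), r² = 125/4 = 31.25.
r = √(31.25) ≈ 5.59.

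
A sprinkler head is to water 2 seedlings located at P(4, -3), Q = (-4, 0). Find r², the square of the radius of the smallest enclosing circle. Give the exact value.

18.25

The smallest circle enclosing two points has them as diameter endpoints.
Centre = midpoint = (0, -1.5); r² = |PQ|²/4 = 73/4 = 18.25.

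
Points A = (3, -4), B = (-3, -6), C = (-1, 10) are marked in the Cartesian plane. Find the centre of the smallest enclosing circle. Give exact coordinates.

Side lengths²: AB² = 40, AC² = 212, BC² = 260.
Since BC² = 260 ≥ 212 + 40 = 252, the angle opposite BC is not acute, so the smallest enclosing circle has BC as diameter.
Centre = midpoint of BC = (-2, 2), r² = 260/4 = 65.
Centre = (-2, 2).

(-2, 2)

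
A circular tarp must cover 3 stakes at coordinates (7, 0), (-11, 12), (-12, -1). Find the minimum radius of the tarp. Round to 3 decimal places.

10.908

Call the three points A, B, C in the order given.
Side lengths²: AB² = 468, AC² = 362, BC² = 170.
Since AB² = 468 < 362 + 170 = 532, the triangle is acute, so the smallest enclosing circle is the circumcircle.
Circumcentre = (-114/41, 198/41), r² = 200005/1681.
r = √(200005/1681) ≈ 10.908.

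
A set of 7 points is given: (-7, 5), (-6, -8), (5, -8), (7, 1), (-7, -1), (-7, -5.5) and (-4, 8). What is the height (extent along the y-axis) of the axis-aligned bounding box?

16

max y = 8, min y = -8, so height = 16.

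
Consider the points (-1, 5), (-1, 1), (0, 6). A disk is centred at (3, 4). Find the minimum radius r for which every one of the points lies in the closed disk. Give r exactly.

5

The required radius is the distance from (3, 4) to the farthest point.
Squared distances: 17, 25, 13.
Maximum is 25, attained at (-1, 1).
r = √25 = 5.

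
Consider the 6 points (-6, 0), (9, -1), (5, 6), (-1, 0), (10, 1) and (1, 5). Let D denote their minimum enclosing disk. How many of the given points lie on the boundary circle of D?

The farthest pair is (-6, 0)–(10, 1) with squared distance 257. The circle on this segment as diameter has centre (2, 0.5) and r² = 257/4 = 64.25.
Check (9, -1): distance² to centre = 51.25 ≤ 64.25, so it lies inside.
All remaining points lie in this disk, and no smaller disk contains both endpoints, so this is the minimum enclosing circle.
The points at distance exactly r from the centre are (-6, 0), (10, 1) — 2 points.

2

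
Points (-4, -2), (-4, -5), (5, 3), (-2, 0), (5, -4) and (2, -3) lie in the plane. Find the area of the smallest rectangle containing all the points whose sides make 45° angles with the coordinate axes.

93.5

In coordinates u = x + y, v = x − y the rectangle is axis-aligned; the map (x,y)→(u,v) scales areas by 2.
u-values: -6, -9, 8, -2, 1, -1; range = 8 − (-9) = 17.
v-values: -2, 1, 2, -2, 9, 5; range = 9 − (-2) = 11.
Area = (17 × 11) / 2 = 93.5.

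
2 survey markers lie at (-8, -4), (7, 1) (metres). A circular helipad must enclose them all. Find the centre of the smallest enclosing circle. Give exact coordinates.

(-0.5, -1.5)

The smallest circle enclosing two points has them as diameter endpoints.
Centre = midpoint = (-0.5, -1.5); r² = |(-8, -4)−(7, 1)|²/4 = 250/4 = 62.5.
Centre = (-0.5, -1.5).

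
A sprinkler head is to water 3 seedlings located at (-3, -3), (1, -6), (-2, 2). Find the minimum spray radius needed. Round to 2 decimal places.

Call the three points A, B, C in the order given.
Side lengths²: AB² = 25, AC² = 26, BC² = 73.
Since BC² = 73 ≥ 26 + 25 = 51, the angle opposite BC is not acute, so the smallest enclosing circle has BC as diameter.
Centre = midpoint of BC = (-0.5, -2), r² = 73/4 = 18.25.
r = √(18.25) ≈ 4.27.

4.27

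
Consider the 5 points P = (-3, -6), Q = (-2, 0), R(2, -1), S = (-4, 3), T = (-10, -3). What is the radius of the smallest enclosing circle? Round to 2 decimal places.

6.08

A smallest enclosing disk is always determined by at most three of the input points on its boundary.
The farthest pair is R–T with squared distance 148. The circle on this segment as diameter has centre (-4, -2) and r² = 148/4 = 37.
Check P: distance² to centre = 17 ≤ 37, so it lies inside.
All remaining points lie in this disk, and no smaller disk contains both endpoints, so this is the minimum enclosing circle.
r = √37 ≈ 6.08.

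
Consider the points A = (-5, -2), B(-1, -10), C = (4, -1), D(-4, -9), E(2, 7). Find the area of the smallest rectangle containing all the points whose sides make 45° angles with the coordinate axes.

154

In coordinates u = x + y, v = x − y the rectangle is axis-aligned; the map (x,y)→(u,v) scales areas by 2.
u-values: -7, -11, 3, -13, 9; range = 9 − (-13) = 22.
v-values: -3, 9, 5, 5, -5; range = 9 − (-5) = 14.
Area = (22 × 14) / 2 = 154.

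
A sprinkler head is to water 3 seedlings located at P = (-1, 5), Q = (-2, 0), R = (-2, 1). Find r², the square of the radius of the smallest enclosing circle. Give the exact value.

6.5

Side lengths²: PQ² = 26, PR² = 17, QR² = 1.
Since PQ² = 26 ≥ 17 + 1 = 18, the angle opposite PQ is not acute, so the smallest enclosing circle has PQ as diameter.
Centre = midpoint of PQ = (-1.5, 2.5), r² = 26/4 = 6.5.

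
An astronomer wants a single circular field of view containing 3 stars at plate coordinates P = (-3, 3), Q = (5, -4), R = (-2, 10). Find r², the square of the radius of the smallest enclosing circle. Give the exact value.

Side lengths²: PQ² = 113, PR² = 50, QR² = 245.
Since QR² = 245 ≥ 113 + 50 = 163, the angle opposite QR is not acute, so the smallest enclosing circle has QR as diameter.
Centre = midpoint of QR = (1.5, 3), r² = 245/4 = 61.25.

61.25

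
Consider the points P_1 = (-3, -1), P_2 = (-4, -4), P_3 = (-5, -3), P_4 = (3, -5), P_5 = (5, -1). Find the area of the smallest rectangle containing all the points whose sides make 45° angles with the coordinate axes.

In coordinates u = x + y, v = x − y the rectangle is axis-aligned; the map (x,y)→(u,v) scales areas by 2.
u-values: -4, -8, -8, -2, 4; range = 4 − (-8) = 12.
v-values: -2, 0, -2, 8, 6; range = 8 − (-2) = 10.
Area = (12 × 10) / 2 = 60.

60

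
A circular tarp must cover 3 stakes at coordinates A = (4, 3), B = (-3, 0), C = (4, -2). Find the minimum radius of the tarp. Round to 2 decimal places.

Side lengths²: AB² = 58, AC² = 25, BC² = 53.
Since AB² = 58 < 53 + 25 = 78, the triangle is acute, so the smallest enclosing circle is the circumcircle.
Circumcentre = (13/14, 0.5), r² = 1537/98.
r = √(1537/98) ≈ 3.96.

3.96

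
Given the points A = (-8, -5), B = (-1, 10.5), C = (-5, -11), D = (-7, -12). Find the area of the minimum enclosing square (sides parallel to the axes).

506.25

The bounding box has width 7 and height 22.5.
An axis-aligned square enclosing the set must have side ≥ max(width, height).
So the minimum side is max(7, 22.5) = 22.5.
Area = 22.5² = 506.25.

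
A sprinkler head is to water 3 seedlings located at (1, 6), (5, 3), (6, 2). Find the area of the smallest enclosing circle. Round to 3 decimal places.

Call the three points A, B, C in the order given.
Side lengths²: AB² = 25, AC² = 41, BC² = 2.
Since AC² = 41 ≥ 25 + 2 = 27, the angle opposite AC is not acute, so the smallest enclosing circle has AC as diameter.
Centre = midpoint of AC = (3.5, 4), r² = 41/4 = 10.25.
Area = π·r² = π·10.25 ≈ 32.201.

32.201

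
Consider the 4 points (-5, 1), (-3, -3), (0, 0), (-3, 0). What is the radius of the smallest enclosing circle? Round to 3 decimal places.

The minimum enclosing circle is determined by three boundary points: (-5, 1), (-3, -3), (0, 0).
Their circumcentre is (-8/3, -1/3) with r² = 65/9.
The farthest remaining point (-3, 0) is at distance² 2/9 ≤ 65/9.
r = √(65/9) ≈ 2.687.

2.687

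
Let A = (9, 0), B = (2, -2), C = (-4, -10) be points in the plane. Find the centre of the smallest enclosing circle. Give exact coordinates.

Side lengths²: AB² = 53, AC² = 269, BC² = 100.
Since AC² = 269 ≥ 100 + 53 = 153, the angle opposite AC is not acute, so the smallest enclosing circle has AC as diameter.
Centre = midpoint of AC = (2.5, -5), r² = 269/4 = 67.25.
Centre = (2.5, -5).

(2.5, -5)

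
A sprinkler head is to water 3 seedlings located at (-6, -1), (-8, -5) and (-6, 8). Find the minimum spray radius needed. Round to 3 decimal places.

6.576

Call the three points A, B, C in the order given.
Side lengths²: AB² = 20, AC² = 81, BC² = 173.
Since BC² = 173 ≥ 81 + 20 = 101, the angle opposite BC is not acute, so the smallest enclosing circle has BC as diameter.
Centre = midpoint of BC = (-7, 1.5), r² = 173/4 = 43.25.
r = √(43.25) ≈ 6.576.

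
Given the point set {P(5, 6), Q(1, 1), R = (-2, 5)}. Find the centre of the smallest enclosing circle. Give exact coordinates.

(101/62, 285/62)

Side lengths²: PQ² = 41, PR² = 50, QR² = 25.
Since PR² = 50 < 41 + 25 = 66, the triangle is acute, so the smallest enclosing circle is the circumcircle.
Circumcentre = (101/62, 285/62), r² = 25625/1922.
Centre = (101/62, 285/62).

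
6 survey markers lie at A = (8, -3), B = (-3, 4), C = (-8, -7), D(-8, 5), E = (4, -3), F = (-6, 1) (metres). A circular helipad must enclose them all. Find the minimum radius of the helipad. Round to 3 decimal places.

A smallest enclosing disk is always determined by at most three of the input points on its boundary.
The minimum enclosing circle is determined by three boundary points: A, C, D.
Their circumcentre is (-1, -1) with r² = 85.
The farthest remaining point B is at distance² 29 ≤ 85.
r = √85 ≈ 9.220.

9.220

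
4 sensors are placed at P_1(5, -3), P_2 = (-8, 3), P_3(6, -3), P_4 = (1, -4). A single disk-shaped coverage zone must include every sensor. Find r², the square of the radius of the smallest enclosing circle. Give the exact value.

By Welzl's lemma the MEC is supported by two points (diametrically opposite) or three points (on a circumcircle).
The farthest pair is P_2–P_3 with squared distance 232. The circle on this segment as diameter has centre (-1, 0) and r² = 232/4 = 58.
Check P_1: distance² to centre = 45 ≤ 58, so it lies inside.
All remaining points lie in this disk, and no smaller disk contains both endpoints, so this is the minimum enclosing circle.

58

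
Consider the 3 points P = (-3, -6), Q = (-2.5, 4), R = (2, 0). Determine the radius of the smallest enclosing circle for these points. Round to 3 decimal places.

5.006

Side lengths²: PQ² = 100.25, PR² = 61, QR² = 36.25.
Since PQ² = 100.25 ≥ 61 + 36.25 = 97.25, the angle opposite PQ is not acute, so the smallest enclosing circle has PQ as diameter.
Centre = midpoint of PQ = (-2.75, -1), r² = 100.25/4 = 25.0625.
r = √(25.0625) ≈ 5.006.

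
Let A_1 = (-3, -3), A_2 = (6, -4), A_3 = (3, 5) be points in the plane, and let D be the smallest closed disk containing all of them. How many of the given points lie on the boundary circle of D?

Side lengths²: A_1A_2² = 82, A_1A_3² = 100, A_2A_3² = 90.
Since A_1A_3² = 100 < 90 + 82 = 172, the triangle is acute, so the smallest enclosing circle is the circumcircle.
Circumcentre = (24/13, -5/13), r² = 5125/169.
The points at distance exactly r from the centre are A_1, A_2, A_3 — 3 points.

3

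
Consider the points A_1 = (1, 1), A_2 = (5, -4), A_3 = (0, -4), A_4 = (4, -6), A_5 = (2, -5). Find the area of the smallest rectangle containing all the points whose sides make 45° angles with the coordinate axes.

In coordinates u = x + y, v = x − y the rectangle is axis-aligned; the map (x,y)→(u,v) scales areas by 2.
u-values: 2, 1, -4, -2, -3; range = 2 − (-4) = 6.
v-values: 0, 9, 4, 10, 7; range = 10 − 0 = 10.
Area = (6 × 10) / 2 = 30.

30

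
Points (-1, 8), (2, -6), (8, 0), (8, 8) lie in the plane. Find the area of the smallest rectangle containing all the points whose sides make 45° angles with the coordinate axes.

In coordinates u = x + y, v = x − y the rectangle is axis-aligned; the map (x,y)→(u,v) scales areas by 2.
u-values: 7, -4, 8, 16; range = 16 − (-4) = 20.
v-values: -9, 8, 8, 0; range = 8 − (-9) = 17.
Area = (20 × 17) / 2 = 170.

170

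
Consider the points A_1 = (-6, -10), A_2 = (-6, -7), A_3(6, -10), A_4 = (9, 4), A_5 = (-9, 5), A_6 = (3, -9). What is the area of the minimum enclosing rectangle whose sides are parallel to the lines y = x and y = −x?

In coordinates u = x + y, v = x − y the rectangle is axis-aligned; the map (x,y)→(u,v) scales areas by 2.
u-values: -16, -13, -4, 13, -4, -6; range = 13 − (-16) = 29.
v-values: 4, 1, 16, 5, -14, 12; range = 16 − (-14) = 30.
Area = (29 × 30) / 2 = 435.

435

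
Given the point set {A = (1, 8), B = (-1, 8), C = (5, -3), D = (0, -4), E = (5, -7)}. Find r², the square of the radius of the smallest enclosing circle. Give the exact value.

65.25

A smallest enclosing disk is always determined by at most three of the input points on its boundary.
The farthest pair is B–E with squared distance 261. The circle on this segment as diameter has centre (2, 0.5) and r² = 261/4 = 65.25.
Check A: distance² to centre = 57.25 ≤ 65.25, so it lies inside.
All remaining points lie in this disk, and no smaller disk contains both endpoints, so this is the minimum enclosing circle.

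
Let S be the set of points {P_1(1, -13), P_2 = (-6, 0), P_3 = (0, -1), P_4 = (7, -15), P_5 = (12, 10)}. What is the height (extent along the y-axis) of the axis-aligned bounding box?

max y = 10, min y = -15, so height = 25.

25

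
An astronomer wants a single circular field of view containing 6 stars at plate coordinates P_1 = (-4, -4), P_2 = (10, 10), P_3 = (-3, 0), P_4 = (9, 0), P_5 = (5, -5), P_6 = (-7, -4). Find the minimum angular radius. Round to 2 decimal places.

The farthest pair is P_2–P_6 with squared distance 485. The circle on this segment as diameter has centre (1.5, 3) and r² = 485/4 = 121.25.
Check P_1: distance² to centre = 79.25 ≤ 121.25, so it lies inside.
All remaining points lie in this disk, and no smaller disk contains both endpoints, so this is the minimum enclosing circle.
r = √(121.25) ≈ 11.01.

11.01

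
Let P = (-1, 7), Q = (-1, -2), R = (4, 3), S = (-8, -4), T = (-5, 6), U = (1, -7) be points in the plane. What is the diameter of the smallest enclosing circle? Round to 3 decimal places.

14.577

The minimum enclosing circle is determined by three boundary points: P, S, U.
Their circumcentre is (-1.75, -0.25) with r² = 53.125.
The farthest remaining point T is at distance² 49.625 ≤ 53.125.
Diameter = 2r = 2√(53.125) ≈ 14.577.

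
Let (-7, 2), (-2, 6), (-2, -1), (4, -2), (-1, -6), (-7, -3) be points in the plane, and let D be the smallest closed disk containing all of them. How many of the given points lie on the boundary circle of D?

A smallest enclosing disk is always determined by at most three of the input points on its boundary.
The minimum enclosing circle is determined by three boundary points: (-2, 6), (4, -2), (-7, -3).
Their circumcentre is (-81/47, -2/47) with r² = 80825/2209.
The farthest remaining point (-1, -6) is at distance² 79556/2209 ≤ 80825/2209.
The points at distance exactly r from the centre are (-2, 6), (4, -2), (-7, -3) — 3 points.

3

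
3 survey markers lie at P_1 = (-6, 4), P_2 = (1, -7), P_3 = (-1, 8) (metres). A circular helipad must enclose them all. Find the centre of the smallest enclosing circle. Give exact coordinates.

(0, 0.5)

Side lengths²: P_1P_2² = 170, P_1P_3² = 41, P_2P_3² = 229.
Since P_2P_3² = 229 ≥ 170 + 41 = 211, the angle opposite P_2P_3 is not acute, so the smallest enclosing circle has P_2P_3 as diameter.
Centre = midpoint of P_2P_3 = (0, 0.5), r² = 229/4 = 57.25.
Centre = (0, 0.5).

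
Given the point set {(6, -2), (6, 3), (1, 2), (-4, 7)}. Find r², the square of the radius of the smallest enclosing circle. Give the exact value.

By Welzl's lemma the MEC is supported by two points (diametrically opposite) or three points (on a circumcircle).
The farthest pair is (6, -2)–(-4, 7) with squared distance 181. The circle on this segment as diameter has centre (1, 2.5) and r² = 181/4 = 45.25.
Check (6, 3): distance² to centre = 25.25 ≤ 45.25, so it lies inside.
All remaining points lie in this disk, and no smaller disk contains both endpoints, so this is the minimum enclosing circle.

45.25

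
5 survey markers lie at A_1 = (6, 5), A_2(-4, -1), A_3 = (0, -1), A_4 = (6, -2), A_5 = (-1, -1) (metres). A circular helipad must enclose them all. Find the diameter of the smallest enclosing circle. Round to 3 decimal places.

11.720

The minimum enclosing circle of a finite set is fixed by two of the points (as a diameter) or three (as a circumcircle).
The minimum enclosing circle is determined by three boundary points: A_1, A_2, A_4.
Their circumcentre is (1.3, 1.5) with r² = 34.34.
The farthest remaining point A_5 is at distance² 11.54 ≤ 34.34.
Diameter = 2r = 2√(34.34) ≈ 11.720.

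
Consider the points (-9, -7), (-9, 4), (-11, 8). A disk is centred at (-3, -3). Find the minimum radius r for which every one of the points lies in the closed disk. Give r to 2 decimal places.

13.60

The required radius is the distance from (-3, -3) to the farthest point.
Squared distances: 52, 85, 185.
Maximum is 185, attained at (-11, 8).
r = √185 ≈ 13.60.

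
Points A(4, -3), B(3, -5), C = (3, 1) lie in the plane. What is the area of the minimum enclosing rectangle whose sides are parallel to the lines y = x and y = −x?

In coordinates u = x + y, v = x − y the rectangle is axis-aligned; the map (x,y)→(u,v) scales areas by 2.
u-values: 1, -2, 4; range = 4 − (-2) = 6.
v-values: 7, 8, 2; range = 8 − 2 = 6.
Area = (6 × 6) / 2 = 18.

18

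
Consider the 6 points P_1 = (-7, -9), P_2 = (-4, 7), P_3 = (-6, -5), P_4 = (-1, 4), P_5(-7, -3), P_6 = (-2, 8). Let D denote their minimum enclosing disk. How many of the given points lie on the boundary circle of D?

The farthest pair is P_1–P_6 with squared distance 314. The circle on this segment as diameter has centre (-4.5, -0.5) and r² = 314/4 = 78.5.
Check P_2: distance² to centre = 56.5 ≤ 78.5, so it lies inside.
All remaining points lie in this disk, and no smaller disk contains both endpoints, so this is the minimum enclosing circle.
The points at distance exactly r from the centre are P_1, P_6 — 2 points.

2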